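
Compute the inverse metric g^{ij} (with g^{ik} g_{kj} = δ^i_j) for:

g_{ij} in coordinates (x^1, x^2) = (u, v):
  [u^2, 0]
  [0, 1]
The metric is diagonal, so g^{ij} is diagonal with entries 1/g_{ii}: diag(1/(u^2), 1).
g^{ij}:
  [1/u^2, 0]
  [0, 1]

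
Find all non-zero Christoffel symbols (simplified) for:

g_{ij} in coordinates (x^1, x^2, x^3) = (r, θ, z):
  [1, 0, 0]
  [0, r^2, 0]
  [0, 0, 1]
Using Γ^k_{ij} = (1/2) g^{km} (∂_i g_{mj} + ∂_j g_{mi} - ∂_m g_{ij}); the metric is diagonal, so only the m = k term contributes.
Non-zero symbols (using the symmetry Γ^k_{ij} = Γ^k_{ji}):
Γ^r_{θ θ} = (1/2) g^{rr} (∂_θ g_{rθ} + ∂_θ g_{rθ} - ∂_r g_{θθ}) = (1/2)(1)((0) + (0) - (2*r)) = -r
Γ^θ_{r θ} = (1/2) g^{θθ} (∂_r g_{θθ} + ∂_θ g_{θr} - ∂_θ g_{rθ}) = (1/2)(1/r^2)((2*r) + (0) - (0)) = 1/r
All other Christoffel symbols are zero.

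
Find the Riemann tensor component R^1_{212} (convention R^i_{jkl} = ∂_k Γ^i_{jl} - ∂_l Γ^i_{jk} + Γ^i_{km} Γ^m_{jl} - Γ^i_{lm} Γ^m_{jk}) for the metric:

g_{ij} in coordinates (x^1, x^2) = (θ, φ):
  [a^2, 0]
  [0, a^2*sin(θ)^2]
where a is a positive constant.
Non-zero Christoffel symbols (Γ^k_{ij} = Γ^k_{ji}):
Γ^θ_{φ φ} = -sin(2*θ)/2
Γ^φ_{θ φ} = 1/tan(θ)
R^θ_{φ θ φ} = ∂_θ Γ^θ_{φ φ} - ∂_φ Γ^θ_{φ θ} + Γ^θ_{θ m} Γ^m_{φ φ} - Γ^θ_{φ m} Γ^m_{φ θ}
  = (-cos(2*θ)) - (0) + (0) - (-cos(θ)^2) = sin(θ)^2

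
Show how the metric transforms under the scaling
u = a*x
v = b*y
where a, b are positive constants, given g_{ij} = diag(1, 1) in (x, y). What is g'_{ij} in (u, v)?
Invert the transformation: x = u/a, y = v/b
g'_{ij} = (∂x^k/∂x'^i)(∂x^l/∂x'^j) g_{kl}; with g_{kl} = δ_{kl} this is Σ_k (∂x^k/∂x'^i)(∂x^k/∂x'^j).
Jacobian: ∂x/∂u = 1/a, ∂x/∂v = 0, ∂y/∂u = 0, ∂y/∂v = 1/b
g'_{uu} = (1/a)(1/a) + (0)(0) = 1/a^2
g'_{uv} = (1/a)(0) + (0)(1/b) = 0
g'_{vv} = (0)(0) + (1/b)(1/b) = 1/b^2
g'_{ij} = diag(1/a^2, 1/b^2)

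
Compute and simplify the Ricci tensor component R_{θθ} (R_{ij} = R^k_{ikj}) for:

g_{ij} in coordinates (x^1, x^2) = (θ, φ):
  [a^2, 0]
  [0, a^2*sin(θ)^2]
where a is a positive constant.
Non-zero Christoffel symbols (Γ^k_{ij} = Γ^k_{ji}):
Γ^θ_{φ φ} = -sin(2*θ)/2
Γ^φ_{θ φ} = 1/tan(θ)
R^θ_{θ θ θ} = 0 (a repeated index in an antisymmetric pair)
R^φ_{θ φ θ} = ∂_φ Γ^φ_{θ θ} - ∂_θ Γ^φ_{θ φ} + Γ^φ_{φ m} Γ^m_{θ θ} - Γ^φ_{θ m} Γ^m_{θ φ}
  = (0) - (-1/sin(θ)^2) + (0) - (1/tan(θ)^2) = 1
R_{θθ} = R^θ_{θ θ θ} + R^φ_{θ φ θ} = (0) + (1) = 1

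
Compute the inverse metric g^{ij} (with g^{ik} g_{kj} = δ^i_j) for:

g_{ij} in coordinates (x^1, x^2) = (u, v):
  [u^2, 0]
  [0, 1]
The metric is diagonal, so g^{ij} is diagonal with entries 1/g_{ii}: diag(1/(u^2), 1).
g^{ij}:
  [1/u^2, 0]
  [0, 1]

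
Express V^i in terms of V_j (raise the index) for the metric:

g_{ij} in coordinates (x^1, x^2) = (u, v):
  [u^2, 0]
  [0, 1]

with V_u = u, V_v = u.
Inverse metric (diagonal): g^{uu} = 1/u^2, g^{vv} = 1
V^i = g^{ij} V_j:
V^u = (1/u^2)(u) + (0)(u) = 1/u
V^v = (0)(u) + (1)(u) = u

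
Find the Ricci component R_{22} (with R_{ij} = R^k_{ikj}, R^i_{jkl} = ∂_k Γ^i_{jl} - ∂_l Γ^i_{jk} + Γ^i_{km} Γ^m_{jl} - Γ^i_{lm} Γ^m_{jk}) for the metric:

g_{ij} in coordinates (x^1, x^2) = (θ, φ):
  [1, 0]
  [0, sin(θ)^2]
Non-zero Christoffel symbols (Γ^k_{ij} = Γ^k_{ji}):
Γ^θ_{φ φ} = -sin(2*θ)/2
Γ^φ_{θ φ} = 1/tan(θ)
R^θ_{φ θ φ} = ∂_θ Γ^θ_{φ φ} - ∂_φ Γ^θ_{φ θ} + Γ^θ_{θ m} Γ^m_{φ φ} - Γ^θ_{φ m} Γ^m_{φ θ}
  = (-cos(2*θ)) - (0) + (0) - (-cos(θ)^2) = sin(θ)^2
R^φ_{φ φ φ} = 0 (a repeated index in an antisymmetric pair)
R_{φφ} = R^θ_{φ θ φ} + R^φ_{φ φ φ} = (sin(θ)^2) + (0) = sin(θ)^2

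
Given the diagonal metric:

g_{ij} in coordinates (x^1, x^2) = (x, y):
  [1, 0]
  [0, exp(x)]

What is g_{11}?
With x^1 = x, x^2 = y, g_{11} = g_{xx} is the row-1, column-1 entry of the matrix.
g_{11} = 1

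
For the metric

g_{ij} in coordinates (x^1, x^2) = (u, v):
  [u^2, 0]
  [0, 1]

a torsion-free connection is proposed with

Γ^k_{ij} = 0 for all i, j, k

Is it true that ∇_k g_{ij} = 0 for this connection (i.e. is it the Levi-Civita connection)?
Using ∇_k g_{ij} = ∂_k g_{ij} - Γ^m_{ki} g_{mj} - Γ^m_{kj} g_{im}:
∇_u g_{uu} = (2*u) - (0) - (0) = 2*u ≠ 0
So the connection is not metric compatible (it is not the Levi-Civita connection).
No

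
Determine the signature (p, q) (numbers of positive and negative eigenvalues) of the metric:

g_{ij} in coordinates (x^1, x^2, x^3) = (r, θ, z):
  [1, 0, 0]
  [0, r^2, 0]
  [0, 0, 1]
The metric is diagonal, so its eigenvalues are the diagonal entries: 1, r^2, 1 (at a generic point, where coordinate-dependent entries are positive).
3 positive, 0 negative.
(3, 0) - Riemannian (positive definite)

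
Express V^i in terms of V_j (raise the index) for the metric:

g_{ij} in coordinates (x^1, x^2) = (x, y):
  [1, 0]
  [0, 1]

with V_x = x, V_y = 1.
Inverse metric (diagonal): g^{xx} = 1, g^{yy} = 1
V^i = g^{ij} V_j:
V^x = (1)(x) + (0)(1) = x
V^y = (0)(x) + (1)(1) = 1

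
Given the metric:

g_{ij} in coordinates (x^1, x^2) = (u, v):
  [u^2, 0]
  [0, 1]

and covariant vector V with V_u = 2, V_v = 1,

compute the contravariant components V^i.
Inverse metric (diagonal): g^{uu} = 1/u^2, g^{vv} = 1
V^i = g^{ij} V_j:
V^u = (1/u^2)(2) + (0)(1) = 2/u^2
V^v = (0)(2) + (1)(1) = 1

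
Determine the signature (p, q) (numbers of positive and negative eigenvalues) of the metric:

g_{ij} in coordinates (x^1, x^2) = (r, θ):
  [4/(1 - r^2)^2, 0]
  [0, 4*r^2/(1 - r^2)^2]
The metric is diagonal, so its eigenvalues are the diagonal entries: 4/(1 - r^2)^2, 4*r^2/(1 - r^2)^2 (at a generic point, where coordinate-dependent entries are positive).
2 positive, 0 negative.
(2, 0) - Riemannian (positive definite)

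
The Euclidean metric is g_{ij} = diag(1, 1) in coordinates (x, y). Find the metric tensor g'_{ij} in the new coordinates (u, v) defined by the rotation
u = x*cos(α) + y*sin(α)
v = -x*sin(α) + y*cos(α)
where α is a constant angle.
Invert the transformation: x = u*cos(α) - v*sin(α), y = u*sin(α) + v*cos(α)
g'_{ij} = (∂x^k/∂x'^i)(∂x^l/∂x'^j) g_{kl}; with g_{kl} = δ_{kl} this is Σ_k (∂x^k/∂x'^i)(∂x^k/∂x'^j).
Jacobian: ∂x/∂u = cos(α), ∂x/∂v = -sin(α), ∂y/∂u = sin(α), ∂y/∂v = cos(α)
g'_{uu} = (cos(α))(cos(α)) + (sin(α))(sin(α)) = 1
g'_{uv} = (cos(α))(-sin(α)) + (sin(α))(cos(α)) = 0
g'_{vv} = (-sin(α))(-sin(α)) + (cos(α))(cos(α)) = 1
g'_{ij} = diag(1, 1)
The Euclidean metric is invariant under rotations.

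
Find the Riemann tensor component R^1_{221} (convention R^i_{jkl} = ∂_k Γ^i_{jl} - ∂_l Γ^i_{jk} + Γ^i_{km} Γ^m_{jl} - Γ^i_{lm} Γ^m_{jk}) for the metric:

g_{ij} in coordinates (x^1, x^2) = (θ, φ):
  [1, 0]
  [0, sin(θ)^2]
Non-zero Christoffel symbols (Γ^k_{ij} = Γ^k_{ji}):
Γ^θ_{φ φ} = -sin(2*θ)/2
Γ^φ_{θ φ} = 1/tan(θ)
R^θ_{φ φ θ} = ∂_φ Γ^θ_{φ θ} - ∂_θ Γ^θ_{φ φ} + Γ^θ_{φ m} Γ^m_{φ θ} - Γ^θ_{θ m} Γ^m_{φ φ}
  = (0) - (-cos(2*θ)) + (-cos(θ)^2) - (0) = -sin(θ)^2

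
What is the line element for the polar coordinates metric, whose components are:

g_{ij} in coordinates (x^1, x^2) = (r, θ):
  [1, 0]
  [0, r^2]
ds^2 = g_{ij} dx^i dx^j; only the non-zero components contribute.
ds^2 = dr^2 + r^2 dθ^2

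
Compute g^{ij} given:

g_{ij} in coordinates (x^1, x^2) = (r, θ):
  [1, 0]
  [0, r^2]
The metric is diagonal, so g^{ij} is diagonal with entries 1/g_{ii}: diag(1, 1/(r^2)).
g^{ij}:
  [1, 0]
  [0, 1/r^2]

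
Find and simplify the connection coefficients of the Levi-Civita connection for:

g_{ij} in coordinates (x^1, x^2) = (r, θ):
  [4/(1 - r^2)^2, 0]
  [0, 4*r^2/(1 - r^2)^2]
Using Γ^k_{ij} = (1/2) g^{km} (∂_i g_{mj} + ∂_j g_{mi} - ∂_m g_{ij}); the metric is diagonal, so only the m = k term contributes.
Non-zero symbols (using the symmetry Γ^k_{ij} = Γ^k_{ji}):
Γ^r_{r r} = (1/2) g^{rr} (∂_r g_{rr} + ∂_r g_{rr} - ∂_r g_{rr}) = (1/2)((1 - r^2)^2/4)((16*r/(1 - r^2)^3) + (16*r/(1 - r^2)^3) - (16*r/(1 - r^2)^3)) = 2*r/(1 - r^2)
Γ^r_{θ θ} = (1/2) g^{rr} (∂_θ g_{rθ} + ∂_θ g_{rθ} - ∂_r g_{θθ}) = (1/2)((1 - r^2)^2/4)((0) + (0) - (-8*(r^3 + r)/(r^2 - 1)^3)) = (r^3 + r)/(r^2 - 1)
Γ^θ_{r θ} = (1/2) g^{θθ} (∂_r g_{θθ} + ∂_θ g_{θr} - ∂_θ g_{rθ}) = (1/2)((1 - r^2)^2/(4*r^2))((-8*(r^3 + r)/(r^2 - 1)^3) + (0) - (0)) = (-r^2 - 1)/(r^3 - r)
All other Christoffel symbols are zero.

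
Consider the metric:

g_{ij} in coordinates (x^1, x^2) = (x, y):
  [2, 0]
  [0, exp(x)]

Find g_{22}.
With x^1 = x, x^2 = y, g_{22} = g_{yy} is the row-2, column-2 entry of the matrix.
g_{22} = exp(x)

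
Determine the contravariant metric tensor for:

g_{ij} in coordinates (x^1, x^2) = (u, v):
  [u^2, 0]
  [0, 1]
The metric is diagonal, so g^{ij} is diagonal with entries 1/g_{ii}: diag(1/(u^2), 1).
g^{ij}:
  [1/u^2, 0]
  [0, 1]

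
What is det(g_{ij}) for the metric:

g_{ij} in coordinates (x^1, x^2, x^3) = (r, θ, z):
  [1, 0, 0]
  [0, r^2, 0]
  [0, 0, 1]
Diagonal metric: det(g) = g_{11}·g_{22}·g_{33}
= (1)·(r^2)·(1)
det(g) = r^2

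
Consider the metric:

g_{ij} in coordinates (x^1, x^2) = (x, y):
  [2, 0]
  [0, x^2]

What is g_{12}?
With x^1 = x, x^2 = y, g_{12} = g_{xy} is the row-1, column-2 entry of the matrix.
g_{12} = 0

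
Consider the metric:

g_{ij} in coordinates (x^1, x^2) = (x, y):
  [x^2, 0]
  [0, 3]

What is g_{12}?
With x^1 = x, x^2 = y, g_{12} = g_{xy} is the row-1, column-2 entry of the matrix.
g_{12} = 0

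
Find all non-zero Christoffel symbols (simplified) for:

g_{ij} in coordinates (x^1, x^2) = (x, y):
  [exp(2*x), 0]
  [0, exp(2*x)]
Using Γ^k_{ij} = (1/2) g^{km} (∂_i g_{mj} + ∂_j g_{mi} - ∂_m g_{ij}); the metric is diagonal, so only the m = k term contributes.
Non-zero symbols (using the symmetry Γ^k_{ij} = Γ^k_{ji}):
Γ^x_{x x} = (1/2) g^{xx} (∂_x g_{xx} + ∂_x g_{xx} - ∂_x g_{xx}) = (1/2)(exp(-2*x))((2*exp(2*x)) + (2*exp(2*x)) - (2*exp(2*x))) = 1
Γ^x_{y y} = (1/2) g^{xx} (∂_y g_{xy} + ∂_y g_{xy} - ∂_x g_{yy}) = (1/2)(exp(-2*x))((0) + (0) - (2*exp(2*x))) = -1
Γ^y_{x y} = (1/2) g^{yy} (∂_x g_{yy} + ∂_y g_{yx} - ∂_y g_{xy}) = (1/2)(exp(-2*x))((2*exp(2*x)) + (0) - (0)) = 1
All other Christoffel symbols are zero.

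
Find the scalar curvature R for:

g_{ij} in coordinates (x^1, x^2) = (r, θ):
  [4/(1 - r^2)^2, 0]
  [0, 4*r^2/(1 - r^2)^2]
Non-zero Christoffel symbols (Γ^k_{ij} = Γ^k_{ji}):
Γ^r_{r r} = 2*r/(1 - r^2)
Γ^r_{θ θ} = (r^3 + r)/(r^2 - 1)
Γ^θ_{r θ} = (-r^2 - 1)/(r^3 - r)
Ricci tensor (R_{ij} = R^k_{ikj}): R_{rr} = -4/(r^2 - 1)^2, R_{rθ} = 0, R_{θθ} = -4*r^2/(r^2 - 1)^2
Inverse metric: g^{rr} = (1 - r^2)^2/4, g^{θθ} = (1 - r^2)^2/(4*r^2)
R = g^{ij} R_{ij} = ((1 - r^2)^2/4)(-4/(r^2 - 1)^2) + ((1 - r^2)^2/(4*r^2))(-4*r^2/(r^2 - 1)^2) = -2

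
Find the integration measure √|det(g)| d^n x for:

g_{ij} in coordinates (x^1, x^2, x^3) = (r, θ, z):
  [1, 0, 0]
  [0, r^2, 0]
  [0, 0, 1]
det(g) = r^2
√|det(g)| = r
Volume element: dV = r dr dθ dz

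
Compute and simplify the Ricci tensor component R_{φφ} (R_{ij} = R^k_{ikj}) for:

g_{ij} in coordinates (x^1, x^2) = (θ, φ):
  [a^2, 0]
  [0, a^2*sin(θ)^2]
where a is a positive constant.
Non-zero Christoffel symbols (Γ^k_{ij} = Γ^k_{ji}):
Γ^θ_{φ φ} = -sin(2*θ)/2
Γ^φ_{θ φ} = 1/tan(θ)
R^θ_{φ θ φ} = ∂_θ Γ^θ_{φ φ} - ∂_φ Γ^θ_{φ θ} + Γ^θ_{θ m} Γ^m_{φ φ} - Γ^θ_{φ m} Γ^m_{φ θ}
  = (-cos(2*θ)) - (0) + (0) - (-cos(θ)^2) = sin(θ)^2
R^φ_{φ φ φ} = 0 (a repeated index in an antisymmetric pair)
R_{φφ} = R^θ_{φ θ φ} + R^φ_{φ φ φ} = (sin(θ)^2) + (0) = sin(θ)^2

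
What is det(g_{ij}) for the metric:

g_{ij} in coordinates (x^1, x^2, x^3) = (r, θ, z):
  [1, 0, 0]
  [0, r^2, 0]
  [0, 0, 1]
Diagonal metric: det(g) = g_{11}·g_{22}·g_{33}
= (1)·(r^2)·(1)
det(g) = r^2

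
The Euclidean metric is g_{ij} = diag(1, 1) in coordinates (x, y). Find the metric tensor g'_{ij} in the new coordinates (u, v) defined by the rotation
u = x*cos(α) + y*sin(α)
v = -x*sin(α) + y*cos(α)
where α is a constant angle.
Invert the transformation: x = u*cos(α) - v*sin(α), y = u*sin(α) + v*cos(α)
g'_{ij} = (∂x^k/∂x'^i)(∂x^l/∂x'^j) g_{kl}; with g_{kl} = δ_{kl} this is Σ_k (∂x^k/∂x'^i)(∂x^k/∂x'^j).
Jacobian: ∂x/∂u = cos(α), ∂x/∂v = -sin(α), ∂y/∂u = sin(α), ∂y/∂v = cos(α)
g'_{uu} = (cos(α))(cos(α)) + (sin(α))(sin(α)) = 1
g'_{uv} = (cos(α))(-sin(α)) + (sin(α))(cos(α)) = 0
g'_{vv} = (-sin(α))(-sin(α)) + (cos(α))(cos(α)) = 1
g'_{ij} = diag(1, 1)
The Euclidean metric is invariant under rotations.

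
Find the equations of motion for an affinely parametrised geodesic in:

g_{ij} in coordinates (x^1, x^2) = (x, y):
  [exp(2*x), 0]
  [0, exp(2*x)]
Geodesic equation: d^2x^k/dλ^2 + Γ^k_{ij} (dx^i/dλ)(dx^j/dλ) = 0.
Non-zero Christoffel symbols:
Γ^x_{x x} = 1
Γ^x_{y y} = -1
Γ^y_{x y} = 1
Substituting (the symmetric pair Γ^k_{ij}, Γ^k_{ji} combines into a factor 2):
d^2x/dλ^2 + (dx/dλ)^2 - (dy/dλ)^2 = 0
d^2y/dλ^2 + 2 (dx/dλ)(dy/dλ) = 0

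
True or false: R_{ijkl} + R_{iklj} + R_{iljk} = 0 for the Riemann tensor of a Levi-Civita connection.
This is the first (algebraic) Bianchi identity.
True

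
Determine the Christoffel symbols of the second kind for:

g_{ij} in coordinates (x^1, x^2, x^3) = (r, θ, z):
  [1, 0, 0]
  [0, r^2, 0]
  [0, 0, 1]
Using Γ^k_{ij} = (1/2) g^{km} (∂_i g_{mj} + ∂_j g_{mi} - ∂_m g_{ij}); the metric is diagonal, so only the m = k term contributes.
Non-zero symbols (using the symmetry Γ^k_{ij} = Γ^k_{ji}):
Γ^r_{θ θ} = (1/2) g^{rr} (∂_θ g_{rθ} + ∂_θ g_{rθ} - ∂_r g_{θθ}) = (1/2)(1)((0) + (0) - (2*r)) = -r
Γ^θ_{r θ} = (1/2) g^{θθ} (∂_r g_{θθ} + ∂_θ g_{θr} - ∂_θ g_{rθ}) = (1/2)(1/r^2)((2*r) + (0) - (0)) = 1/r
All other Christoffel symbols are zero.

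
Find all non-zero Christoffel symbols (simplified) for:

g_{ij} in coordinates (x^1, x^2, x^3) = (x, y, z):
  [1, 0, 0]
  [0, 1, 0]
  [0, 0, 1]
Using Γ^k_{ij} = (1/2) g^{km} (∂_i g_{mj} + ∂_j g_{mi} - ∂_m g_{ij}); the metric is diagonal, so only the m = k term contributes.
Every metric component is constant, so all ∂_m g_{ij} = 0 and every Christoffel symbol vanishes.
All Christoffel symbols are zero.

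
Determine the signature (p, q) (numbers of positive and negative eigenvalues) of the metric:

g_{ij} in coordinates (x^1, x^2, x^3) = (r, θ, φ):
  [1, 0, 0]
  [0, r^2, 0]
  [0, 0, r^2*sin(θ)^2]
The metric is diagonal, so its eigenvalues are the diagonal entries: 1, r^2, r^2*sin(θ)^2 (at a generic point, where coordinate-dependent entries are positive).
3 positive, 0 negative.
(3, 0) - Riemannian (positive definite)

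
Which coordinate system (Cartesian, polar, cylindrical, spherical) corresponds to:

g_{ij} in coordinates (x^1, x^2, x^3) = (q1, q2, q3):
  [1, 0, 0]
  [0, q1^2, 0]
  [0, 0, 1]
The line element ds^2 = dq1^2 + q1^2 dq2^2 + dq3^2 is dr^2 + r^2 dθ^2 + dz^2 with q1 = r, q2 = θ, q3 = z.
cylindrical coordinates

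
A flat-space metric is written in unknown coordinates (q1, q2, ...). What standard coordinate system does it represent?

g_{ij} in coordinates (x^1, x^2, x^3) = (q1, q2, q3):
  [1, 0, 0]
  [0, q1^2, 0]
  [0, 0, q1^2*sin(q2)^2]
The line element ds^2 = dq1^2 + q1^2 dq2^2 + q1^2 sin(q2)^2 dq3^2 is dr^2 + r^2 dθ^2 + r^2 sin(θ)^2 dφ^2 with q1 = r, q2 = θ, q3 = φ.
spherical coordinates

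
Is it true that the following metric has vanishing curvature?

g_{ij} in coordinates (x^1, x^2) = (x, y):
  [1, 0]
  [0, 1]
All metric components are constant, so every Christoffel symbol vanishes and R^i_{jkl} = 0.
Yes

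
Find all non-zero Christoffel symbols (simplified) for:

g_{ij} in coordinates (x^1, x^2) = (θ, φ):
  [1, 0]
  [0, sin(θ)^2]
Using Γ^k_{ij} = (1/2) g^{km} (∂_i g_{mj} + ∂_j g_{mi} - ∂_m g_{ij}); the metric is diagonal, so only the m = k term contributes.
Non-zero symbols (using the symmetry Γ^k_{ij} = Γ^k_{ji}):
Γ^θ_{φ φ} = (1/2) g^{θθ} (∂_φ g_{θφ} + ∂_φ g_{θφ} - ∂_θ g_{φφ}) = (1/2)(1)((0) + (0) - (sin(2*θ))) = -sin(2*θ)/2
Γ^φ_{θ φ} = (1/2) g^{φφ} (∂_θ g_{φφ} + ∂_φ g_{φθ} - ∂_φ g_{θφ}) = (1/2)(1/sin(θ)^2)((sin(2*θ)) + (0) - (0)) = 1/tan(θ)
All other Christoffel symbols are zero.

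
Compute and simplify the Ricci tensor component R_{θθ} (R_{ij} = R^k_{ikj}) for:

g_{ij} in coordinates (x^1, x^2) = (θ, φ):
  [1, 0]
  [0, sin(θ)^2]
Non-zero Christoffel symbols (Γ^k_{ij} = Γ^k_{ji}):
Γ^θ_{φ φ} = -sin(2*θ)/2
Γ^φ_{θ φ} = 1/tan(θ)
R^θ_{θ θ θ} = 0 (a repeated index in an antisymmetric pair)
R^φ_{θ φ θ} = ∂_φ Γ^φ_{θ θ} - ∂_θ Γ^φ_{θ φ} + Γ^φ_{φ m} Γ^m_{θ θ} - Γ^φ_{θ m} Γ^m_{θ φ}
  = (0) - (-1/sin(θ)^2) + (0) - (1/tan(θ)^2) = 1
R_{θθ} = R^θ_{θ θ θ} + R^φ_{θ φ θ} = (0) + (1) = 1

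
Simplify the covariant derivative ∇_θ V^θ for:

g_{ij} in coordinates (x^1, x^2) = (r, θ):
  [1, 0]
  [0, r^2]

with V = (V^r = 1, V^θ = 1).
Non-zero Christoffel symbols:
Γ^r_{θ θ} = -r
Γ^θ_{r θ} = 1/r
∇_θ V^θ = ∂_θ V^θ + Γ^θ_{θ j} V^j
  = (0) + (1/r)(1) + (0)(1)
  = 1/r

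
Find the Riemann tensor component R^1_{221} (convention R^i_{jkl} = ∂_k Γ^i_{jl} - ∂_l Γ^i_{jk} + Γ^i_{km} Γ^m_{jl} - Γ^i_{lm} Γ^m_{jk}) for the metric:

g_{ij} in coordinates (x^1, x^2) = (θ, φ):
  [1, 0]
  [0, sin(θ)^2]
Non-zero Christoffel symbols (Γ^k_{ij} = Γ^k_{ji}):
Γ^θ_{φ φ} = -sin(2*θ)/2
Γ^φ_{θ φ} = 1/tan(θ)
R^θ_{φ φ θ} = ∂_φ Γ^θ_{φ θ} - ∂_θ Γ^θ_{φ φ} + Γ^θ_{φ m} Γ^m_{φ θ} - Γ^θ_{θ m} Γ^m_{φ φ}
  = (0) - (-cos(2*θ)) + (-cos(θ)^2) - (0) = -sin(θ)^2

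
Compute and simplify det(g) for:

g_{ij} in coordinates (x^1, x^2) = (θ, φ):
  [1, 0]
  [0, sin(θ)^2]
For a 2×2 metric: det(g) = g_{11}·g_{22} - g_{12}·g_{21}
= (1)·(sin(θ)^2) - (0)·(0)
= sin(θ)^2 - 0
det(g) = sin(θ)^2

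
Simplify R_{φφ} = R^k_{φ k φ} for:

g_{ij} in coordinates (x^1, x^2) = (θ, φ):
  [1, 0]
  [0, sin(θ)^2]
Non-zero Christoffel symbols (Γ^k_{ij} = Γ^k_{ji}):
Γ^θ_{φ φ} = -sin(2*θ)/2
Γ^φ_{θ φ} = 1/tan(θ)
R^θ_{φ θ φ} = ∂_θ Γ^θ_{φ φ} - ∂_φ Γ^θ_{φ θ} + Γ^θ_{θ m} Γ^m_{φ φ} - Γ^θ_{φ m} Γ^m_{φ θ}
  = (-cos(2*θ)) - (0) + (0) - (-cos(θ)^2) = sin(θ)^2
R^φ_{φ φ φ} = 0 (a repeated index in an antisymmetric pair)
R_{φφ} = R^θ_{φ θ φ} + R^φ_{φ φ φ} = (sin(θ)^2) + (0) = sin(θ)^2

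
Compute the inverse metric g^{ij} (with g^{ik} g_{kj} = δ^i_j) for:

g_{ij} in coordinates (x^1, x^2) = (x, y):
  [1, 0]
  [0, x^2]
The metric is diagonal, so g^{ij} is diagonal with entries 1/g_{ii}: diag(1, 1/(x^2)).
g^{ij}:
  [1, 0]
  [0, 1/x^2]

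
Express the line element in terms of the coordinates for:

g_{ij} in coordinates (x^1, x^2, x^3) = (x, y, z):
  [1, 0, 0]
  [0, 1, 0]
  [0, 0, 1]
ds^2 = g_{ij} dx^i dx^j; only the non-zero components contribute.
ds^2 = dx^2 + dy^2 + dz^2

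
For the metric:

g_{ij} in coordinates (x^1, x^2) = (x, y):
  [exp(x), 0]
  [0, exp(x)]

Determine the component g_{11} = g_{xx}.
With x^1 = x, x^2 = y, g_{11} = g_{xx} is the row-1, column-1 entry of the matrix.
g_{11} = exp(x)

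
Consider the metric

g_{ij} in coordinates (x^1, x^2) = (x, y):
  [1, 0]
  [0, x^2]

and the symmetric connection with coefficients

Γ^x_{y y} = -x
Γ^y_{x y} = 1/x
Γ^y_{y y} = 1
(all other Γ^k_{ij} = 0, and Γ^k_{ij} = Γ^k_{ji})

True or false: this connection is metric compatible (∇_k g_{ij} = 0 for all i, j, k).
Using ∇_k g_{ij} = ∂_k g_{ij} - Γ^m_{ki} g_{mj} - Γ^m_{kj} g_{im}:
∇_y g_{yy} = (0) - (x^2) - (x^2) = -2*x^2 ≠ 0
So the connection is not metric compatible (it is not the Levi-Civita connection).
False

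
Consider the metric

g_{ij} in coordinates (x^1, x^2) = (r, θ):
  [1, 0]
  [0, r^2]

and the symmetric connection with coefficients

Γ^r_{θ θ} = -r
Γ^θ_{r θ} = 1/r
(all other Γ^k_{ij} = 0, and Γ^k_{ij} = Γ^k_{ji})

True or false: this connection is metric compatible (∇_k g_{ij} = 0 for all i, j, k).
Using ∇_k g_{ij} = ∂_k g_{ij} - Γ^m_{ki} g_{mj} - Γ^m_{kj} g_{im}:
e.g. ∇_r g_{θθ} = (2*r) - (r) - (r) = 0
Every component ∇_k g_{ij} vanishes: the connection is metric compatible.
True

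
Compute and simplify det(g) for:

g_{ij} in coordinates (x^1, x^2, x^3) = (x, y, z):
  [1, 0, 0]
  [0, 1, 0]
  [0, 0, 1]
Diagonal metric: det(g) = g_{11}·g_{22}·g_{33}
= (1)·(1)·(1)
det(g) = 1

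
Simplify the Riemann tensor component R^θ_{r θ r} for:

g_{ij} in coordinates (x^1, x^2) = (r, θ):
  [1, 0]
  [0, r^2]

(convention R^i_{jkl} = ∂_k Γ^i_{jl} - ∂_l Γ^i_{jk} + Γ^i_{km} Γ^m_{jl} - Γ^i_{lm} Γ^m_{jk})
Non-zero Christoffel symbols (Γ^k_{ij} = Γ^k_{ji}):
Γ^r_{θ θ} = -r
Γ^θ_{r θ} = 1/r
R^θ_{r θ r} = ∂_θ Γ^θ_{r r} - ∂_r Γ^θ_{r θ} + Γ^θ_{θ m} Γ^m_{r r} - Γ^θ_{r m} Γ^m_{r θ}
  = (0) - (-1/r^2) + (0) - (1/r^2) = 0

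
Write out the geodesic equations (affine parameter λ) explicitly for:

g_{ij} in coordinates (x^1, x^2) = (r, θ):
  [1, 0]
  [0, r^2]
Geodesic equation: d^2x^k/dλ^2 + Γ^k_{ij} (dx^i/dλ)(dx^j/dλ) = 0.
Non-zero Christoffel symbols:
Γ^r_{θ θ} = -r
Γ^θ_{r θ} = 1/r
Substituting (the symmetric pair Γ^k_{ij}, Γ^k_{ji} combines into a factor 2):
d^2r/dλ^2 - r (dθ/dλ)^2 = 0
d^2θ/dλ^2 + (2/r) (dr/dλ)(dθ/dλ) = 0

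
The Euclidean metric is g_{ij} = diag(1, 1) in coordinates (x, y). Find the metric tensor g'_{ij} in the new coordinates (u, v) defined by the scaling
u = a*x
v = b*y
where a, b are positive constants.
Invert the transformation: x = u/a, y = v/b
g'_{ij} = (∂x^k/∂x'^i)(∂x^l/∂x'^j) g_{kl}; with g_{kl} = δ_{kl} this is Σ_k (∂x^k/∂x'^i)(∂x^k/∂x'^j).
Jacobian: ∂x/∂u = 1/a, ∂x/∂v = 0, ∂y/∂u = 0, ∂y/∂v = 1/b
g'_{uu} = (1/a)(1/a) + (0)(0) = 1/a^2
g'_{uv} = (1/a)(0) + (0)(1/b) = 0
g'_{vv} = (0)(0) + (1/b)(1/b) = 1/b^2
g'_{ij} = diag(1/a^2, 1/b^2)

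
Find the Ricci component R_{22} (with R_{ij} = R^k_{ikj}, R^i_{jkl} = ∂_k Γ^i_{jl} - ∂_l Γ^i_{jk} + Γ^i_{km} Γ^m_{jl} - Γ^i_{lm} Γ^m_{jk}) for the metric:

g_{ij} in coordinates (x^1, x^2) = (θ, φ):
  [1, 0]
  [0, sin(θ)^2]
Non-zero Christoffel symbols (Γ^k_{ij} = Γ^k_{ji}):
Γ^θ_{φ φ} = -sin(2*θ)/2
Γ^φ_{θ φ} = 1/tan(θ)
R^θ_{φ θ φ} = ∂_θ Γ^θ_{φ φ} - ∂_φ Γ^θ_{φ θ} + Γ^θ_{θ m} Γ^m_{φ φ} - Γ^θ_{φ m} Γ^m_{φ θ}
  = (-cos(2*θ)) - (0) + (0) - (-cos(θ)^2) = sin(θ)^2
R^φ_{φ φ φ} = 0 (a repeated index in an antisymmetric pair)
R_{φφ} = R^θ_{φ θ φ} + R^φ_{φ φ φ} = (sin(θ)^2) + (0) = sin(θ)^2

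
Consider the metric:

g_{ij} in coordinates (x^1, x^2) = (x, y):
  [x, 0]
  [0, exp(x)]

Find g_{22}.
With x^1 = x, x^2 = y, g_{22} = g_{yy} is the row-2, column-2 entry of the matrix.
g_{22} = exp(x)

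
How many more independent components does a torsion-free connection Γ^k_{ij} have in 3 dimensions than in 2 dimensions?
Independent components in n dimensions: n × n(n+1)/2 = n^2(n+1)/2.
3D: 3 × 6 = 18
2D: 2 × 3 = 6
Difference = 18 - 6 = 12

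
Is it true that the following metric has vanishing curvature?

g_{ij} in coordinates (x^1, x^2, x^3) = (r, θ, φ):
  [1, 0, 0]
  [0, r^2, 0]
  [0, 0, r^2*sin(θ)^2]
Non-zero Christoffel symbols:
Γ^r_{θ θ} = -r
Γ^r_{φ φ} = -r*sin(θ)^2
Γ^θ_{r θ} = 1/r
Γ^θ_{φ φ} = -sin(2*θ)/2
Γ^φ_{r φ} = 1/r
Γ^φ_{θ φ} = 1/tan(θ)
Ricci tensor: R_{rr} = 0, R_{rθ} = 0, R_{rφ} = 0, R_{θθ} = 0, R_{θφ} = 0, R_{φφ} = 0
All R_{ij} vanish; in 3 dimensions the Riemann tensor is fully determined by the Ricci tensor, so R^i_{jkl} = 0: the metric is flat (curvilinear coordinates on flat space).
Yes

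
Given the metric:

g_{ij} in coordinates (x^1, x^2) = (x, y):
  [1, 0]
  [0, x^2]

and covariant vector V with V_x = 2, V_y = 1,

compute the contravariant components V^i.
Inverse metric (diagonal): g^{xx} = 1, g^{yy} = 1/x^2
V^i = g^{ij} V_j:
V^x = (1)(2) + (0)(1) = 2
V^y = (0)(2) + (1/x^2)(1) = 1/x^2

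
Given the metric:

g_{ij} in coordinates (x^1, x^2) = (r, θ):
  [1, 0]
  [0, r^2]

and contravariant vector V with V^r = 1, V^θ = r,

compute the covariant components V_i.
V_i = g_{ij} V^j:
V_r = (1)(1) + (0)(r) = 1
V_θ = (0)(1) + (r^2)(r) = r^3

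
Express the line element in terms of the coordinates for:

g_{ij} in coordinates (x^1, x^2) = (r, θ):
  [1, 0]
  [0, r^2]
ds^2 = g_{ij} dx^i dx^j; only the non-zero components contribute.
ds^2 = dr^2 + r^2 dθ^2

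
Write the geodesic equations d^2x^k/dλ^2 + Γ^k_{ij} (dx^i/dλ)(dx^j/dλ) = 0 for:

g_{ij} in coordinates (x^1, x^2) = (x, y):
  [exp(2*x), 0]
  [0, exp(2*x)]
Geodesic equation: d^2x^k/dλ^2 + Γ^k_{ij} (dx^i/dλ)(dx^j/dλ) = 0.
Non-zero Christoffel symbols:
Γ^x_{x x} = 1
Γ^x_{y y} = -1
Γ^y_{x y} = 1
Substituting (the symmetric pair Γ^k_{ij}, Γ^k_{ji} combines into a factor 2):
d^2x/dλ^2 + (dx/dλ)^2 - (dy/dλ)^2 = 0
d^2y/dλ^2 + 2 (dx/dλ)(dy/dλ) = 0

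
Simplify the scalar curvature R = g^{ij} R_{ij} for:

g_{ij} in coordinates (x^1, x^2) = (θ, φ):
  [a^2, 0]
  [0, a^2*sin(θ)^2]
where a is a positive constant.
Non-zero Christoffel symbols (Γ^k_{ij} = Γ^k_{ji}):
Γ^θ_{φ φ} = -sin(2*θ)/2
Γ^φ_{θ φ} = 1/tan(θ)
Ricci tensor (R_{ij} = R^k_{ikj}): R_{θθ} = 1, R_{θφ} = 0, R_{φφ} = sin(θ)^2
Inverse metric: g^{θθ} = 1/a^2, g^{φφ} = 1/(a^2*sin(θ)^2)
R = g^{ij} R_{ij} = (1/a^2)(1) + (1/(a^2*sin(θ)^2))(sin(θ)^2) = 2/a^2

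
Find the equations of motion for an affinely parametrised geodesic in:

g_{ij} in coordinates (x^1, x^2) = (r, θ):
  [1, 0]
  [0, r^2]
Geodesic equation: d^2x^k/dλ^2 + Γ^k_{ij} (dx^i/dλ)(dx^j/dλ) = 0.
Non-zero Christoffel symbols:
Γ^r_{θ θ} = -r
Γ^θ_{r θ} = 1/r
Substituting (the symmetric pair Γ^k_{ij}, Γ^k_{ji} combines into a factor 2):
d^2r/dλ^2 - r (dθ/dλ)^2 = 0
d^2θ/dλ^2 + (2/r) (dr/dλ)(dθ/dλ) = 0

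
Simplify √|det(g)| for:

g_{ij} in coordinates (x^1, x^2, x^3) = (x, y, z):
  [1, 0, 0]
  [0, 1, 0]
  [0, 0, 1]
det(g) = 1
√|det(g)| = 1
Volume element: dV = 1 dx dy dz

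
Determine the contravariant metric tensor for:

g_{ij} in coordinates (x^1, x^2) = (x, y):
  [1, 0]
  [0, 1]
The metric is diagonal, so g^{ij} is diagonal with entries 1/g_{ii}: diag(1, 1).
g^{ij}:
  [1, 0]
  [0, 1]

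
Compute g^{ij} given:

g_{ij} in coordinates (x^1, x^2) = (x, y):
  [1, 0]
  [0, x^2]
The metric is diagonal, so g^{ij} is diagonal with entries 1/g_{ii}: diag(1, 1/(x^2)).
g^{ij}:
  [1, 0]
  [0, 1/x^2]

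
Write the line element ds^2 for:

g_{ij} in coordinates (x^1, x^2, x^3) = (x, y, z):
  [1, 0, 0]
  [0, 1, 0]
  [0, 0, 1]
ds^2 = g_{ij} dx^i dx^j; only the non-zero components contribute.
ds^2 = dx^2 + dy^2 + dz^2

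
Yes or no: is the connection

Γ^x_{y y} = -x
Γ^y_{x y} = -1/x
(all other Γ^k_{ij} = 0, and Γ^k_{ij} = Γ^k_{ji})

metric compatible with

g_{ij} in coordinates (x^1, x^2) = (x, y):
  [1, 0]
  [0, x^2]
Using ∇_k g_{ij} = ∂_k g_{ij} - Γ^m_{ki} g_{mj} - Γ^m_{kj} g_{im}:
∇_y g_{xy} = (0) - (-x) - (-x) = 2*x ≠ 0
So the connection is not metric compatible (it is not the Levi-Civita connection).
No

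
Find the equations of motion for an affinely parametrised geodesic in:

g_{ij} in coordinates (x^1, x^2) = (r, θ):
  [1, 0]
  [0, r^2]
Geodesic equation: d^2x^k/dλ^2 + Γ^k_{ij} (dx^i/dλ)(dx^j/dλ) = 0.
Non-zero Christoffel symbols:
Γ^r_{θ θ} = -r
Γ^θ_{r θ} = 1/r
Substituting (the symmetric pair Γ^k_{ij}, Γ^k_{ji} combines into a factor 2):
d^2r/dλ^2 - r (dθ/dλ)^2 = 0
d^2θ/dλ^2 + (2/r) (dr/dλ)(dθ/dλ) = 0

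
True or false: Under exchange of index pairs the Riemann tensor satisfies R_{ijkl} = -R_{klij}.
The pair-exchange symmetry has a plus sign: R_{ijkl} = +R_{klij}.
False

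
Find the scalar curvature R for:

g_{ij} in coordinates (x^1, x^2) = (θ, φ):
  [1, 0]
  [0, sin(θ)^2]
Non-zero Christoffel symbols (Γ^k_{ij} = Γ^k_{ji}):
Γ^θ_{φ φ} = -sin(2*θ)/2
Γ^φ_{θ φ} = 1/tan(θ)
Ricci tensor (R_{ij} = R^k_{ikj}): R_{θθ} = 1, R_{θφ} = 0, R_{φφ} = sin(θ)^2
Inverse metric: g^{θθ} = 1, g^{φφ} = 1/sin(θ)^2
R = g^{ij} R_{ij} = (1)(1) + (1/sin(θ)^2)(sin(θ)^2) = 2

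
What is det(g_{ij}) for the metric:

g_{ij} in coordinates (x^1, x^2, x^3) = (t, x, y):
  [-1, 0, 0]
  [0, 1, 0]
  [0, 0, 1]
Diagonal metric: det(g) = g_{11}·g_{22}·g_{33}
= (-1)·(1)·(1)
det(g) = -1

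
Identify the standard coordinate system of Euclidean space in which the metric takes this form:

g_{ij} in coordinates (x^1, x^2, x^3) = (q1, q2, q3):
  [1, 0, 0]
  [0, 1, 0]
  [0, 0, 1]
All components are constant and the metric is the identity, i.e. orthonormal rectilinear coordinates.
Cartesian (3D) coordinates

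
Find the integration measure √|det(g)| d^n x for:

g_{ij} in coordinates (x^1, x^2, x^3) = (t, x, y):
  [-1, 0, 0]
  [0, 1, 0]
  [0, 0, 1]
det(g) = -1
√|det(g)| = 1
Volume element: dV = 1 dt dx dy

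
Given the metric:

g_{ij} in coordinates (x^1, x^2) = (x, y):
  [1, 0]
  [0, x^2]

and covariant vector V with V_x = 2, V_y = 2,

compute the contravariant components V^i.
Inverse metric (diagonal): g^{xx} = 1, g^{yy} = 1/x^2
V^i = g^{ij} V_j:
V^x = (1)(2) + (0)(2) = 2
V^y = (0)(2) + (1/x^2)(2) = 2/x^2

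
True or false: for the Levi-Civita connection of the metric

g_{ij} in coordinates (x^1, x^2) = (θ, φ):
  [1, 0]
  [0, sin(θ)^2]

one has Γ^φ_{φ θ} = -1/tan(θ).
Γ^φ_{φ θ} = (1/2) g^{φφ} (∂_φ g_{φθ} + ∂_θ g_{φφ} - ∂_φ g_{φθ}) = (1/2)(1/sin(θ)^2)((0) + (sin(2*θ)) - (0)) = 1/tan(θ)
This differs from the proposed value -1/tan(θ).
False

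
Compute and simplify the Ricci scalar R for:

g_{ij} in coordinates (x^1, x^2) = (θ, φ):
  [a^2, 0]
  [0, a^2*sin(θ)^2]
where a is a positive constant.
Non-zero Christoffel symbols (Γ^k_{ij} = Γ^k_{ji}):
Γ^θ_{φ φ} = -sin(2*θ)/2
Γ^φ_{θ φ} = 1/tan(θ)
Ricci tensor (R_{ij} = R^k_{ikj}): R_{θθ} = 1, R_{θφ} = 0, R_{φφ} = sin(θ)^2
Inverse metric: g^{θθ} = 1/a^2, g^{φφ} = 1/(a^2*sin(θ)^2)
R = g^{ij} R_{ij} = (1/a^2)(1) + (1/(a^2*sin(θ)^2))(sin(θ)^2) = 2/a^2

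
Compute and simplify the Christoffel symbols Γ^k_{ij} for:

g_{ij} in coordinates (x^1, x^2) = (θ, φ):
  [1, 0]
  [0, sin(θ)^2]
Using Γ^k_{ij} = (1/2) g^{km} (∂_i g_{mj} + ∂_j g_{mi} - ∂_m g_{ij}); the metric is diagonal, so only the m = k term contributes.
Non-zero symbols (using the symmetry Γ^k_{ij} = Γ^k_{ji}):
Γ^θ_{φ φ} = (1/2) g^{θθ} (∂_φ g_{θφ} + ∂_φ g_{θφ} - ∂_θ g_{φφ}) = (1/2)(1)((0) + (0) - (sin(2*θ))) = -sin(2*θ)/2
Γ^φ_{θ φ} = (1/2) g^{φφ} (∂_θ g_{φφ} + ∂_φ g_{φθ} - ∂_φ g_{θφ}) = (1/2)(1/sin(θ)^2)((sin(2*θ)) + (0) - (0)) = 1/tan(θ)
All other Christoffel symbols are zero.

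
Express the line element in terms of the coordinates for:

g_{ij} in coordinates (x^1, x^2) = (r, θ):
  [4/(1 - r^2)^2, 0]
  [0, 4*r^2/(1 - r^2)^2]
ds^2 = g_{ij} dx^i dx^j; only the non-zero components contribute.
ds^2 = (4/(1 - r^2)^2) dr^2 + (4*r^2/(1 - r^2)^2) dθ^2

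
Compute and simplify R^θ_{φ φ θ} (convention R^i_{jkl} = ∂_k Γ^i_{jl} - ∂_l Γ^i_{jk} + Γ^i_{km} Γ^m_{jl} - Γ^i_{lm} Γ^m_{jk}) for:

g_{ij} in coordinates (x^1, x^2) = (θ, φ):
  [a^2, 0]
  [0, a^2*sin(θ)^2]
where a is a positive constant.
Non-zero Christoffel symbols (Γ^k_{ij} = Γ^k_{ji}):
Γ^θ_{φ φ} = -sin(2*θ)/2
Γ^φ_{θ φ} = 1/tan(θ)
R^θ_{φ φ θ} = ∂_φ Γ^θ_{φ θ} - ∂_θ Γ^θ_{φ φ} + Γ^θ_{φ m} Γ^m_{φ θ} - Γ^θ_{θ m} Γ^m_{φ φ}
  = (0) - (-cos(2*θ)) + (-cos(θ)^2) - (0) = -sin(θ)^2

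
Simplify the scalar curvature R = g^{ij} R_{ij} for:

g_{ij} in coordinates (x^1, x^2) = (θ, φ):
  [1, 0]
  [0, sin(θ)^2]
Non-zero Christoffel symbols (Γ^k_{ij} = Γ^k_{ji}):
Γ^θ_{φ φ} = -sin(2*θ)/2
Γ^φ_{θ φ} = 1/tan(θ)
Ricci tensor (R_{ij} = R^k_{ikj}): R_{θθ} = 1, R_{θφ} = 0, R_{φφ} = sin(θ)^2
Inverse metric: g^{θθ} = 1, g^{φφ} = 1/sin(θ)^2
R = g^{ij} R_{ij} = (1)(1) + (1/sin(θ)^2)(sin(θ)^2) = 2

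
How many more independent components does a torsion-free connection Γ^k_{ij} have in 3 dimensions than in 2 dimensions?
Independent components in n dimensions: n × n(n+1)/2 = n^2(n+1)/2.
3D: 3 × 6 = 18
2D: 2 × 3 = 6
Difference = 18 - 6 = 12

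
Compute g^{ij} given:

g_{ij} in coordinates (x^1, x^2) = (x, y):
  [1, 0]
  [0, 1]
The metric is diagonal, so g^{ij} is diagonal with entries 1/g_{ii}: diag(1, 1).
g^{ij}:
  [1, 0]
  [0, 1]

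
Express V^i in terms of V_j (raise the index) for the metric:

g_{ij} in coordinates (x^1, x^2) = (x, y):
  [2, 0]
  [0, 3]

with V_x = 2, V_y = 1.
Inverse metric (diagonal): g^{xx} = 1/2, g^{yy} = 1/3
V^i = g^{ij} V_j:
V^x = (1/2)(2) + (0)(1) = 1
V^y = (0)(2) + (1/3)(1) = 1/3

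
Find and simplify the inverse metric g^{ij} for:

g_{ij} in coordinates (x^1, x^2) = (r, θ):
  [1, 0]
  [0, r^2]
The metric is diagonal, so g^{ij} is diagonal with entries 1/g_{ii}: diag(1, 1/(r^2)).
g^{ij}:
  [1, 0]
  [0, 1/r^2]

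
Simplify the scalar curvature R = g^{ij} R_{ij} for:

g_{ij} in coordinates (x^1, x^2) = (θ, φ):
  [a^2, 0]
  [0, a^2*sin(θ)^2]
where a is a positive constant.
Non-zero Christoffel symbols (Γ^k_{ij} = Γ^k_{ji}):
Γ^θ_{φ φ} = -sin(2*θ)/2
Γ^φ_{θ φ} = 1/tan(θ)
Ricci tensor (R_{ij} = R^k_{ikj}): R_{θθ} = 1, R_{θφ} = 0, R_{φφ} = sin(θ)^2
Inverse metric: g^{θθ} = 1/a^2, g^{φφ} = 1/(a^2*sin(θ)^2)
R = g^{ij} R_{ij} = (1/a^2)(1) + (1/(a^2*sin(θ)^2))(sin(θ)^2) = 2/a^2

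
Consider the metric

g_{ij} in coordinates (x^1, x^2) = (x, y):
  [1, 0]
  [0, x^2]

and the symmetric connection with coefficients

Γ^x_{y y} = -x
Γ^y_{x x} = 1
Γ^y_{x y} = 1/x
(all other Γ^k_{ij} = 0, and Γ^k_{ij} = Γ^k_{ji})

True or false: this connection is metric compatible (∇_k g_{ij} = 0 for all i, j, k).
Using ∇_k g_{ij} = ∂_k g_{ij} - Γ^m_{ki} g_{mj} - Γ^m_{kj} g_{im}:
∇_x g_{xy} = (0) - (x^2) - (0) = -x^2 ≠ 0
So the connection is not metric compatible (it is not the Levi-Civita connection).
False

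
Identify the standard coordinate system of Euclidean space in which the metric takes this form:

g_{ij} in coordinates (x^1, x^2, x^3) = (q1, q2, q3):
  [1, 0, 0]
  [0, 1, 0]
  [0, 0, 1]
All components are constant and the metric is the identity, i.e. orthonormal rectilinear coordinates.
Cartesian (3D) coordinates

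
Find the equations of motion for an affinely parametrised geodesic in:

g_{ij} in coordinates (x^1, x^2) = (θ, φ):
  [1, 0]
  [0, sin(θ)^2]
Geodesic equation: d^2x^k/dλ^2 + Γ^k_{ij} (dx^i/dλ)(dx^j/dλ) = 0.
Non-zero Christoffel symbols:
Γ^θ_{φ φ} = -sin(2*θ)/2
Γ^φ_{θ φ} = 1/tan(θ)
Substituting (the symmetric pair Γ^k_{ij}, Γ^k_{ji} combines into a factor 2):
d^2θ/dλ^2 - (sin(2*θ)/2) (dφ/dλ)^2 = 0
d^2φ/dλ^2 + (2/tan(θ)) (dθ/dλ)(dφ/dλ) = 0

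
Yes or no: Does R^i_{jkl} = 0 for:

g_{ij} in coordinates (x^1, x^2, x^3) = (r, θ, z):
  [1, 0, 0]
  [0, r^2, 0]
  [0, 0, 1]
Non-zero Christoffel symbols:
Γ^r_{θ θ} = -r
Γ^θ_{r θ} = 1/r
Ricci tensor: R_{rr} = 0, R_{rθ} = 0, R_{rz} = 0, R_{θθ} = 0, R_{θz} = 0, R_{zz} = 0
All R_{ij} vanish; in 3 dimensions the Riemann tensor is fully determined by the Ricci tensor, so R^i_{jkl} = 0: the metric is flat (curvilinear coordinates on flat space).
Yes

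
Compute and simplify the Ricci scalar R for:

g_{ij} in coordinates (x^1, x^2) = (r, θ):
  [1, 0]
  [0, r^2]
Non-zero Christoffel symbols (Γ^k_{ij} = Γ^k_{ji}):
Γ^r_{θ θ} = -r
Γ^θ_{r θ} = 1/r
Ricci tensor (R_{ij} = R^k_{ikj}): R_{rr} = 0, R_{rθ} = 0, R_{θθ} = 0
Inverse metric: g^{rr} = 1, g^{θθ} = 1/r^2
R = g^{ij} R_{ij} = (1)(0) + (1/r^2)(0) = 0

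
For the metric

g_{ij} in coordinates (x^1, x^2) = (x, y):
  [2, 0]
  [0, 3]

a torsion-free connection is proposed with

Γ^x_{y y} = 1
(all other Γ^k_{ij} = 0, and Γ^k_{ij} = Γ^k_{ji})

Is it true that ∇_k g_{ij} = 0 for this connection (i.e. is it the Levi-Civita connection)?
Using ∇_k g_{ij} = ∂_k g_{ij} - Γ^m_{ki} g_{mj} - Γ^m_{kj} g_{im}:
∇_y g_{xy} = (0) - (0) - (2) = -2 ≠ 0
So the connection is not metric compatible (it is not the Levi-Civita connection).
No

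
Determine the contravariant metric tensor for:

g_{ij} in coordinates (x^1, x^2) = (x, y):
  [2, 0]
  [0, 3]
The metric is diagonal, so g^{ij} is diagonal with entries 1/g_{ii}: diag(1/2, 1/3).
g^{ij}:
  [1/2, 0]
  [0, 1/3]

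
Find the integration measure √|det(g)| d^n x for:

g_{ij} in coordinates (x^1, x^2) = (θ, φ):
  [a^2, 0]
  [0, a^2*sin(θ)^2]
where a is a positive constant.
det(g) = a^4*sin(θ)^2
√|det(g)| = a^2*sin(θ) (taking 0 < θ < π so that |sin(θ)| = sin(θ))
Volume element: dV = a^2*sin(θ) dθ dφ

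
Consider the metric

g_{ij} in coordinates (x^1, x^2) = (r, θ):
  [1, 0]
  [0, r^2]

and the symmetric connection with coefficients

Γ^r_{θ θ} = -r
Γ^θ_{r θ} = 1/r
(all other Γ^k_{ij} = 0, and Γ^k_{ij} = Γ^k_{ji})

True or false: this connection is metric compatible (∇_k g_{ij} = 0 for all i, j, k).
Using ∇_k g_{ij} = ∂_k g_{ij} - Γ^m_{ki} g_{mj} - Γ^m_{kj} g_{im}:
e.g. ∇_r g_{θθ} = (2*r) - (r) - (r) = 0
Every component ∇_k g_{ij} vanishes: the connection is metric compatible.
True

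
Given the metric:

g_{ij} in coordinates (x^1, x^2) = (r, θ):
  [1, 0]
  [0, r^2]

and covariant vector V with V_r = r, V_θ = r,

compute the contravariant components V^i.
Inverse metric (diagonal): g^{rr} = 1, g^{θθ} = 1/r^2
V^i = g^{ij} V_j:
V^r = (1)(r) + (0)(r) = r
V^θ = (0)(r) + (1/r^2)(r) = 1/r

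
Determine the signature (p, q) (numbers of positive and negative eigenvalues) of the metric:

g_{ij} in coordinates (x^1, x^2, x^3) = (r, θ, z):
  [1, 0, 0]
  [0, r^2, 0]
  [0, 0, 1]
The metric is diagonal, so its eigenvalues are the diagonal entries: 1, r^2, 1 (at a generic point, where coordinate-dependent entries are positive).
3 positive, 0 negative.
(3, 0) - Riemannian (positive definite)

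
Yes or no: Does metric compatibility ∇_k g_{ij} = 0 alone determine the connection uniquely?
One also needs vanishing torsion; metric compatibility plus torsion-freeness singles out the Levi-Civita connection.
No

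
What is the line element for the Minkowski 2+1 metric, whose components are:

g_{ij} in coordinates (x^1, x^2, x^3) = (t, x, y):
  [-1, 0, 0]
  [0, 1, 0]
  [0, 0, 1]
ds^2 = g_{ij} dx^i dx^j; only the non-zero components contribute.
ds^2 = -dt^2 + dx^2 + dy^2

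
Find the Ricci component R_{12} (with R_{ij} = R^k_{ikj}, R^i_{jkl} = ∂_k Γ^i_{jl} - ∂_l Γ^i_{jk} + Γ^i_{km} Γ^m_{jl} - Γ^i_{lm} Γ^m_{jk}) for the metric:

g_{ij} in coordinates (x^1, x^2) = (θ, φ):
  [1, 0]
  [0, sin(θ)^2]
Non-zero Christoffel symbols (Γ^k_{ij} = Γ^k_{ji}):
Γ^θ_{φ φ} = -sin(2*θ)/2
Γ^φ_{θ φ} = 1/tan(θ)
R^θ_{θ θ φ} = 0 (a repeated index in an antisymmetric pair)
R^φ_{θ φ φ} = 0 (a repeated index in an antisymmetric pair)
R_{θφ} = R^θ_{θ θ φ} + R^φ_{θ φ φ} = (0) + (0) = 0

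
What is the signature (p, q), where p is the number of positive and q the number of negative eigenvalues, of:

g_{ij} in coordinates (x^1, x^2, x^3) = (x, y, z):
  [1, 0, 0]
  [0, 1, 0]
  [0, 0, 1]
The metric is diagonal, so its eigenvalues are the diagonal entries: 1, 1, 1 (at a generic point, where coordinate-dependent entries are positive).
3 positive, 0 negative.
(3, 0) - Riemannian (positive definite)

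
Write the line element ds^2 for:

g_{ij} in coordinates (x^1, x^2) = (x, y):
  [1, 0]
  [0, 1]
ds^2 = g_{ij} dx^i dx^j; only the non-zero components contribute.
ds^2 = dx^2 + dy^2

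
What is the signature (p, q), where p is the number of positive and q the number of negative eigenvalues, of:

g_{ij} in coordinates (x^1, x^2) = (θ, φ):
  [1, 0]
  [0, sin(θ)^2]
The metric is diagonal, so its eigenvalues are the diagonal entries: 1, sin(θ)^2 (at a generic point, where coordinate-dependent entries are positive).
2 positive, 0 negative.
(2, 0) - Riemannian (positive definite)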